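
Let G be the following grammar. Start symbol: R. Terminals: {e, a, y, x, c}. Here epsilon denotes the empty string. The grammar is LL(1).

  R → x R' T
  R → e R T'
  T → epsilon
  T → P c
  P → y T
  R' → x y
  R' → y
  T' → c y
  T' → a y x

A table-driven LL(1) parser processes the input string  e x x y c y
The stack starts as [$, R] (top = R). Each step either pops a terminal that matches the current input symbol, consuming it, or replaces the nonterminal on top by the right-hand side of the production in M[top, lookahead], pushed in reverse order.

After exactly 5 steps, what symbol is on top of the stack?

x

step 1: stack=$ R  input=e x x y c y $  — expand R → e R T'
step 2: stack=$ T' R e  input=e x x y c y $  — match e
step 3: stack=$ T' R  input=x x y c y $  — expand R → x R' T
step 4: stack=$ T' T R' x  input=x x y c y $  — match x
step 5: stack=$ T' T R'  input=x y c y $  — expand R' → x y
Stack after step 5: $ T' T y x (top = x).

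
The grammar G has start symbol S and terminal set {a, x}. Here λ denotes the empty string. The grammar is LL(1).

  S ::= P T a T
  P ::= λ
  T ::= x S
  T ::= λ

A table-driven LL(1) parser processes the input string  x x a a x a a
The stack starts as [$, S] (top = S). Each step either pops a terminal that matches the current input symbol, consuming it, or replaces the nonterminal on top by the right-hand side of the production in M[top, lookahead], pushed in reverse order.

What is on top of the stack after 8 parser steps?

S

step 1: stack=$ S  input=x x a a x a a $  — expand S ::= P T a T
step 2: stack=$ T a T P  input=x x a a x a a $  — expand P ::= λ
step 3: stack=$ T a T  input=x x a a x a a $  — expand T ::= x S
step 4: stack=$ T a S x  input=x x a a x a a $  — match x
step 5: stack=$ T a S  input=x a a x a a $  — expand S ::= P T a T
step 6: stack=$ T a T a T P  input=x a a x a a $  — expand P ::= λ
step 7: stack=$ T a T a T  input=x a a x a a $  — expand T ::= x S
step 8: stack=$ T a T a S x  input=x a a x a a $  — match x
Stack after step 8: $ T a T a S (top = S).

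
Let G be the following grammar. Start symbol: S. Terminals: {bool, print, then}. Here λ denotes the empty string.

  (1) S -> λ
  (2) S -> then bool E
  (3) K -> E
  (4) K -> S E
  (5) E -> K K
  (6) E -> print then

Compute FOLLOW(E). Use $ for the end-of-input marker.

{$, print, then}

FIRST(S): from S->λ we get {λ}; from S->then bool E we get {then}. So FIRST(S) = {λ, then}.
FIRST(K): from K->E we get {print, then}; from K->S E we get {print, then}. So FIRST(K) = {print, then}.
FIRST(E): from E->K K we get {print, then}; from E->print then we get {print}. So FIRST(E) = {print, then}.
FOLLOW(S) includes $ since S is the start symbol.
FOLLOW(S): in K->S E, S is followed by E with FIRST {print, then}. Thus FOLLOW(S) = {$, print, then}.
FOLLOW(K): in E->K K (occurrence 1), K is followed by K with FIRST {print, then}; in E->K K (occurrence 2), the suffix after K is empty, so FOLLOW(K) ⊇ FOLLOW(E) = {$, print, then}. Thus FOLLOW(K) = {$, print, then}.
FOLLOW(E): in S->then bool E, the suffix after E is empty, so FOLLOW(E) ⊇ FOLLOW(S) = {$, print, then}; in K->E, the suffix after E is empty, so FOLLOW(E) ⊇ FOLLOW(K) = {$, print, then}; in K->S E, the suffix after E is empty, so FOLLOW(E) ⊇ FOLLOW(K) = {$, print, then}. Thus FOLLOW(E) = {$, print, then}.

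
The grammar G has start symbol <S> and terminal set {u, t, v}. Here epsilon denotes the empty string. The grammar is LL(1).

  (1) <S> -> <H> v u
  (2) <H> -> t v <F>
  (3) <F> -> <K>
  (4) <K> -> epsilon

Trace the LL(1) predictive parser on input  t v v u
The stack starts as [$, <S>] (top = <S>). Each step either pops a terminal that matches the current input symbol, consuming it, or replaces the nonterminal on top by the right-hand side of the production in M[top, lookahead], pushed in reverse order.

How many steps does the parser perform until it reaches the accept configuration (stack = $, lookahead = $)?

     Stack          Input      Action
  1  $ <S>          t v v u $  expand <S> -> <H> v u
  2  $ u v <H>      t v v u $  expand <H> -> t v <F>
  3  $ u v <F> v t  t v v u $  match t
  4  $ u v <F> v    v v u $    match v
  5  $ u v <F>      v u $      expand <F> -> <K>
  6  $ u v <K>      v u $      expand <K> -> epsilon
  7  $ u v          v u $      match v
  8  $ u            u $        match u
Accept reached after 8 steps.

8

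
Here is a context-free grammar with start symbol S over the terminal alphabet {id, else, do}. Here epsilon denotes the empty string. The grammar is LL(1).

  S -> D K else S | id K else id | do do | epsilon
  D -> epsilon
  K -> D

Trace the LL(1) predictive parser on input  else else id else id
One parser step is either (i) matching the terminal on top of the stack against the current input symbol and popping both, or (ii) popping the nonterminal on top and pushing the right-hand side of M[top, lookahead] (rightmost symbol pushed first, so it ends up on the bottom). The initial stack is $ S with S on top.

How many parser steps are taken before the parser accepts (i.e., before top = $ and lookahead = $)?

16

      Stack           Input                   Action
   1  $ S             else else id else id $  expand S -> D K else S
   2  $ S else K D    else else id else id $  expand D -> epsilon
   3  $ S else K      else else id else id $  expand K -> D
   4  $ S else D      else else id else id $  expand D -> epsilon
   5  $ S else        else else id else id $  match else
   6  $ S             else id else id $       expand S -> D K else S
   7  $ S else K D    else id else id $       expand D -> epsilon
   8  $ S else K      else id else id $       expand K -> D
   9  $ S else D      else id else id $       expand D -> epsilon
  10  $ S else        else id else id $       match else
  11  $ S             id else id $            expand S -> id K else id
  12  $ id else K id  id else id $            match id
  13  $ id else K     else id $               expand K -> D
  14  $ id else D     else id $               expand D -> epsilon
  15  $ id else       else id $               match else
  16  $ id            id $                    match id
Accept reached after 16 steps.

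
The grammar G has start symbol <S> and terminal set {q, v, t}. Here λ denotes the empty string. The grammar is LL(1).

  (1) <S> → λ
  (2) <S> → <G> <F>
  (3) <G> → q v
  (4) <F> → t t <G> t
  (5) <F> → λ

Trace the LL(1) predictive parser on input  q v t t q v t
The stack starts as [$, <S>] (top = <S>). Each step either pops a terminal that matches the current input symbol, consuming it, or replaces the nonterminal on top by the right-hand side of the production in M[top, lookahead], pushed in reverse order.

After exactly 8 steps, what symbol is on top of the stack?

     Stack        Input            Action
  1  $ <S>        q v t t q v t $  expand <S> → <G> <F>
  2  $ <F> <G>    q v t t q v t $  expand <G> → q v
  3  $ <F> v q    q v t t q v t $  match q
  4  $ <F> v      v t t q v t $    match v
  5  $ <F>        t t q v t $      expand <F> → t t <G> t
  6  $ t <G> t t  t t q v t $      match t
  7  $ t <G> t    t q v t $        match t
  8  $ t <G>      q v t $          expand <G> → q v
Stack after step 8: $ t v q (top = q).

q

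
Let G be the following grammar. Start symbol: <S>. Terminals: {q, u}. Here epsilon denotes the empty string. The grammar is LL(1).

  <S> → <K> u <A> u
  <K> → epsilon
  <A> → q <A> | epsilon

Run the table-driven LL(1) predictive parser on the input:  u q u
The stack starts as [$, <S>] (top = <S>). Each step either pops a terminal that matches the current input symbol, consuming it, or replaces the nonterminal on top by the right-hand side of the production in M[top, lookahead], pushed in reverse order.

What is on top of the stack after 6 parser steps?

step 1: stack=$ <S>  input=u q u $  — expand <S> → <K> u <A> u
step 2: stack=$ u <A> u <K>  input=u q u $  — expand <K> → epsilon
step 3: stack=$ u <A> u  input=u q u $  — match u
step 4: stack=$ u <A>  input=q u $  — expand <A> → q <A>
step 5: stack=$ u <A> q  input=q u $  — match q
step 6: stack=$ u <A>  input=u $  — expand <A> → epsilon
Stack after step 6: $ u (top = u).

u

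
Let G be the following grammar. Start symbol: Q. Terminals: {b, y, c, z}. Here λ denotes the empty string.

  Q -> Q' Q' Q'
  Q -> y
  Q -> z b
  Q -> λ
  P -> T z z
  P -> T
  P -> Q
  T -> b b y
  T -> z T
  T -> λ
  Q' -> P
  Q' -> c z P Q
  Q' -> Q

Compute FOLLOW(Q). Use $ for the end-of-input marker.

FIRST(T): from T->b b y we get {b}; from T->z T we get {z}; from T->λ we get {λ}. So FIRST(T) = {λ, b, z}.
FIRST(Q): from Q->Q' Q' Q' we get {λ, b, c, y, z}; from Q->y we get {y}; from Q->z b we get {z}; from Q->λ we get {λ}. So FIRST(Q) = {λ, b, c, y, z}.
FIRST(P): from P->T z z we get {b, z}; from P->T we get {λ, b, z}; from P->Q we get {λ, b, c, y, z}. So FIRST(P) = {λ, b, c, y, z}.
FIRST(Q'): from Q'->P we get {λ, b, c, y, z}; from Q'->c z P Q we get {c}; from Q'->Q we get {λ, b, c, y, z}. So FIRST(Q') = {λ, b, c, y, z}.
FOLLOW(Q) includes $ since Q is the start symbol.
FOLLOW(Q): in P->Q, the suffix after Q is empty, so FOLLOW(Q) ⊇ FOLLOW(P) = {$, b, c, y, z}; in Q'->c z P Q, the suffix after Q is empty, so FOLLOW(Q) ⊇ FOLLOW(Q') = {$, b, c, y, z}; in Q'->Q, the suffix after Q is empty, so FOLLOW(Q) ⊇ FOLLOW(Q') = {$, b, c, y, z}. Thus FOLLOW(Q) = {$, b, c, y, z}.
FOLLOW(Q'): in Q->Q' Q' Q' (occurrence 1), Q' is followed by Q' Q' with FIRST {λ, b, c, y, z}; in Q->Q' Q' Q' (occurrence 1), the suffix after Q' is nullable, so FOLLOW(Q') ⊇ FOLLOW(Q) = {$, b, c, y, z}; in Q->Q' Q' Q' (occurrence 2), Q' is followed by Q' with FIRST {λ, b, c, y, z}; in Q->Q' Q' Q' (occurrence 2), the suffix after Q' is nullable, so FOLLOW(Q') ⊇ FOLLOW(Q) = {$, b, c, y, z}; in Q->Q' Q' Q' (occurrence 3), the suffix after Q' is empty, so FOLLOW(Q') ⊇ FOLLOW(Q) = {$, b, c, y, z}. Thus FOLLOW(Q') = {$, b, c, y, z}.
FOLLOW(P): in Q'->P, the suffix after P is empty, so FOLLOW(P) ⊇ FOLLOW(Q') = {$, b, c, y, z}; in Q'->c z P Q, P is followed by Q with FIRST {λ, b, c, y, z}; in Q'->c z P Q, the suffix after P is nullable, so FOLLOW(P) ⊇ FOLLOW(Q') = {$, b, c, y, z}. Thus FOLLOW(P) = {$, b, c, y, z}.
FOLLOW(T): in P->T z z, T is followed by z z with FIRST {z}; in P->T, the suffix after T is empty, so FOLLOW(T) ⊇ FOLLOW(P) = {$, b, c, y, z}; in T->z T, the suffix after T is empty (adds nothing new). Thus FOLLOW(T) = {$, b, c, y, z}.

{$, b, c, y, z}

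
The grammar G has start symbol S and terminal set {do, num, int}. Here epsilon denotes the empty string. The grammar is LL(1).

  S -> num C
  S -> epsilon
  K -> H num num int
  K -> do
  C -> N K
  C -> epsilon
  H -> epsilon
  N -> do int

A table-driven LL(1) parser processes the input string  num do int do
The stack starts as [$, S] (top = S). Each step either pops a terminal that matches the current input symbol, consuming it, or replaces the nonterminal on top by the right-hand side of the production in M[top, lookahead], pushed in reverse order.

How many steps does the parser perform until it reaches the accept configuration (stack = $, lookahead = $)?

8

step 1: stack=$ S  input=num do int do $  — expand S -> num C
step 2: stack=$ C num  input=num do int do $  — match num
step 3: stack=$ C  input=do int do $  — expand C -> N K
step 4: stack=$ K N  input=do int do $  — expand N -> do int
step 5: stack=$ K int do  input=do int do $  — match do
step 6: stack=$ K int  input=int do $  — match int
step 7: stack=$ K  input=do $  — expand K -> do
step 8: stack=$ do  input=do $  — match do
Accept reached after 8 steps.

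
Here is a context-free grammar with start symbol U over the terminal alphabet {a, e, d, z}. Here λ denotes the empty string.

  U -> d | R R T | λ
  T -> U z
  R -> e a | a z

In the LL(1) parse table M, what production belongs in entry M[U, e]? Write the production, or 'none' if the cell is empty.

U -> R R T

FIRST(R) = {a, e}
FIRST(U) = {λ, a, d, e}  (via R R T)
FIRST(T) = {a, d, e, z}  (via U z)
FOLLOW(U) includes $ since U is the start symbol.
FOLLOW(U): in T->U z, U is followed by z with FIRST {z}. Thus FOLLOW(U) = {$, z}.
For U -> d: FIRST(d) = {d}, so it goes in M[U, t] for t ∈ {d}.
For U -> R R T: FIRST(R R T) = {a, e}, so it goes in M[U, t] for t ∈ {a, e}.
For U -> λ: FIRST(λ) = {λ}, so it goes in M[U, t] for t ∈ {}; since λ ∈ FIRST, also for every t ∈ FOLLOW(U) = {$, z}.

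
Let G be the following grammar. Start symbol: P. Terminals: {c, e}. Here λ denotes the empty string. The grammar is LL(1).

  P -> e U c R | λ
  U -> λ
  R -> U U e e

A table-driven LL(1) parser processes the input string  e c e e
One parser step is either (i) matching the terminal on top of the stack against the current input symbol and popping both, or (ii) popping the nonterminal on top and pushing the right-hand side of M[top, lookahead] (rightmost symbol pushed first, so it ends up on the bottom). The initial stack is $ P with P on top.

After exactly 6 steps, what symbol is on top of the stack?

     Stack      Input      Action
  1  $ P        e c e e $  expand P -> e U c R
  2  $ R c U e  e c e e $  match e
  3  $ R c U    c e e $    expand U -> λ
  4  $ R c      c e e $    match c
  5  $ R        e e $      expand R -> U U e e
  6  $ e e U U  e e $      expand U -> λ
Stack after step 6: $ e e U (top = U).

U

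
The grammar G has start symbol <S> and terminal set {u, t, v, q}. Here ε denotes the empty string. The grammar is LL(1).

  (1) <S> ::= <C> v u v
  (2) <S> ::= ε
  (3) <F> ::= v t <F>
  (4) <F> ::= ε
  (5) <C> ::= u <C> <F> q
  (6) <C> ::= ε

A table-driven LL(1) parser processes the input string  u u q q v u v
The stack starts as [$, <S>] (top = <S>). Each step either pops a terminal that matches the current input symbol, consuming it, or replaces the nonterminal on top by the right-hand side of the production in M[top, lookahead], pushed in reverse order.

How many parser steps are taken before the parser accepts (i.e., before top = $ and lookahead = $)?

13

step 1: stack=$ <S>  input=u u q q v u v $  — expand <S> ::= <C> v u v
step 2: stack=$ v u v <C>  input=u u q q v u v $  — expand <C> ::= u <C> <F> q
step 3: stack=$ v u v q <F> <C> u  input=u u q q v u v $  — match u
step 4: stack=$ v u v q <F> <C>  input=u q q v u v $  — expand <C> ::= u <C> <F> q
step 5: stack=$ v u v q <F> q <F> <C> u  input=u q q v u v $  — match u
step 6: stack=$ v u v q <F> q <F> <C>  input=q q v u v $  — expand <C> ::= ε
step 7: stack=$ v u v q <F> q <F>  input=q q v u v $  — expand <F> ::= ε
step 8: stack=$ v u v q <F> q  input=q q v u v $  — match q
step 9: stack=$ v u v q <F>  input=q v u v $  — expand <F> ::= ε
step 10: stack=$ v u v q  input=q v u v $  — match q
step 11: stack=$ v u v  input=v u v $  — match v
step 12: stack=$ v u  input=u v $  — match u
step 13: stack=$ v  input=v $  — match v
Accept reached after 13 steps.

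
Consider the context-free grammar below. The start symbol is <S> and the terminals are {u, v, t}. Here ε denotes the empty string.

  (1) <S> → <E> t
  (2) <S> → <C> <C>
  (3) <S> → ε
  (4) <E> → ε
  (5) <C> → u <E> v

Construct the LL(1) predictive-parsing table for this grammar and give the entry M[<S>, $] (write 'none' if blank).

FIRST(<E>) = {ε}
FIRST(<C>) = {u}
FIRST(<S>) = {ε, t, u}  (via <E> t, <C> <C>)
FOLLOW(<S>) includes $ since <S> is the start symbol.
FOLLOW(<S>): <S> appears on no right-hand side. Thus FOLLOW(<S>) = {$}.
For <S> → <E> t: FIRST(<E> t) = {t}, so it goes in M[<S>, t] for t ∈ {t}.
For <S> → <C> <C>: FIRST(<C> <C>) = {u}, so it goes in M[<S>, t] for t ∈ {u}.
For <S> → ε: FIRST(ε) = {ε}, so it goes in M[<S>, t] for t ∈ {}; since ε ∈ FIRST, also for every t ∈ FOLLOW(<S>) = {$}.

<S> → ε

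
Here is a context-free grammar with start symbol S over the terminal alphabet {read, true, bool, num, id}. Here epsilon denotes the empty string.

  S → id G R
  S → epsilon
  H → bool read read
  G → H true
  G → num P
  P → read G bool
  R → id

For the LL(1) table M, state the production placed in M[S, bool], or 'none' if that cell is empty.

FIRST(S): from S→id G R we get {id}; from S→epsilon we get {epsilon}. So FIRST(S) = {epsilon, id}.
FIRST(H): from H→bool read read we get {bool}. So FIRST(H) = {bool}.
FIRST(P): from P→read G bool we get {read}. So FIRST(P) = {read}.
FIRST(R): from R→id we get {id}. So FIRST(R) = {id}.
FIRST(G): from G→H true we get {bool}; from G→num P we get {num}. So FIRST(G) = {bool, num}.
FOLLOW(S) includes $ since S is the start symbol.
FOLLOW(S): S appears on no right-hand side. Thus FOLLOW(S) = {$}.
For S → id G R: FIRST(id G R) = {id}, so it goes in M[S, t] for t ∈ {id}.
For S → epsilon: FIRST(epsilon) = {epsilon}, so it goes in M[S, t] for t ∈ {}; since epsilon ∈ FIRST, also for every t ∈ FOLLOW(S) = {$}.
None of these place a production in M[S, bool].

none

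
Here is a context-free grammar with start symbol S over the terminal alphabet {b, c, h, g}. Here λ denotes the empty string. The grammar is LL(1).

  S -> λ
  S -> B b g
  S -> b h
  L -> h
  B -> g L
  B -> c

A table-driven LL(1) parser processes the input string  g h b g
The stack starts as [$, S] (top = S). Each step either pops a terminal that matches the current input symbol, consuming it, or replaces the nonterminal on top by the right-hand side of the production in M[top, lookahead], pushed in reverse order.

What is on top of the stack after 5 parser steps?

b

step 1: stack=$ S  input=g h b g $  — expand S -> B b g
step 2: stack=$ g b B  input=g h b g $  — expand B -> g L
step 3: stack=$ g b L g  input=g h b g $  — match g
step 4: stack=$ g b L  input=h b g $  — expand L -> h
step 5: stack=$ g b h  input=h b g $  — match h
Stack after step 5: $ g b (top = b).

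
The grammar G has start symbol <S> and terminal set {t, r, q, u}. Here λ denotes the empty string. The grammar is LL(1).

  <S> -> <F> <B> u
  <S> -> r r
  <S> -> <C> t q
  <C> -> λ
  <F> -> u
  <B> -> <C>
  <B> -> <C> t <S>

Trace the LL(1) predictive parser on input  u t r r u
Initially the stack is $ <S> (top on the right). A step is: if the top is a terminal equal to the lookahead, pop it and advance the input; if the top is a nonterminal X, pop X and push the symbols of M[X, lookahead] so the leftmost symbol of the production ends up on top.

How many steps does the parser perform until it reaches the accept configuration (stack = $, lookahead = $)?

10

step 1: stack=$ <S>  input=u t r r u $  — expand <S> -> <F> <B> u
step 2: stack=$ u <B> <F>  input=u t r r u $  — expand <F> -> u
step 3: stack=$ u <B> u  input=u t r r u $  — match u
step 4: stack=$ u <B>  input=t r r u $  — expand <B> -> <C> t <S>
step 5: stack=$ u <S> t <C>  input=t r r u $  — expand <C> -> λ
step 6: stack=$ u <S> t  input=t r r u $  — match t
step 7: stack=$ u <S>  input=r r u $  — expand <S> -> r r
step 8: stack=$ u r r  input=r r u $  — match r
step 9: stack=$ u r  input=r u $  — match r
step 10: stack=$ u  input=u $  — match u
Accept reached after 10 steps.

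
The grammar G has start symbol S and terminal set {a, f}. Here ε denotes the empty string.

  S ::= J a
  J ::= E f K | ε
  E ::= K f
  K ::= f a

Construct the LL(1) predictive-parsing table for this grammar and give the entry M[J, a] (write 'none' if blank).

J ::= ε

FIRST(K): from K::=f a we get {f}. So FIRST(K) = {f}.
FIRST(E): from E::=K f we get {f}. So FIRST(E) = {f}.
FIRST(J): from J::=E f K we get {f}; from J::=ε we get {ε}. So FIRST(J) = {ε, f}.
FIRST(S): from S::=J a we get {a, f}. So FIRST(S) = {a, f}.
FOLLOW(S) includes $ since S is the start symbol.
FOLLOW(J): in S::=J a, J is followed by a with FIRST {a}. Thus FOLLOW(J) = {a}.
For J ::= E f K: FIRST(E f K) = {f}, so it goes in M[J, t] for t ∈ {f}.
For J ::= ε: FIRST(ε) = {ε}, so it goes in M[J, t] for t ∈ {}; since ε ∈ FIRST, also for every t ∈ FOLLOW(J) = {a}.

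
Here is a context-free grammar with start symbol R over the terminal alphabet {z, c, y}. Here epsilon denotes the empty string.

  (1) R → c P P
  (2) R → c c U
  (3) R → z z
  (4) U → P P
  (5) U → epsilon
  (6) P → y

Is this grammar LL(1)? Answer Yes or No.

FIRST(R) = {c, z}
FIRST(U) = {epsilon, y}
FIRST(P) = {y}
FOLLOW(R) = {$}
FOLLOW(U) = {$}
FOLLOW(P) = {$, y}
Cell M[R, c] receives both R → c P P and R → c c U — the grammar is not LL(1).

No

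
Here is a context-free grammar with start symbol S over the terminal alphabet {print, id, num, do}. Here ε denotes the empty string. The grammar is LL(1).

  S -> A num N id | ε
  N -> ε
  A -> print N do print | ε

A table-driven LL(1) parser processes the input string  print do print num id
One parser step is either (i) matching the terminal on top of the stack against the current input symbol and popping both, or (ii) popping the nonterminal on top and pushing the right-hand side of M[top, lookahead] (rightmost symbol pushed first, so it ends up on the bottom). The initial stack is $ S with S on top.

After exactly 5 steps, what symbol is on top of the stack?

step 1: stack=$ S  input=print do print num id $  — expand S -> A num N id
step 2: stack=$ id N num A  input=print do print num id $  — expand A -> print N do print
step 3: stack=$ id N num print do N print  input=print do print num id $  — match print
step 4: stack=$ id N num print do N  input=do print num id $  — expand N -> ε
step 5: stack=$ id N num print do  input=do print num id $  — match do
Stack after step 5: $ id N num print (top = print).

print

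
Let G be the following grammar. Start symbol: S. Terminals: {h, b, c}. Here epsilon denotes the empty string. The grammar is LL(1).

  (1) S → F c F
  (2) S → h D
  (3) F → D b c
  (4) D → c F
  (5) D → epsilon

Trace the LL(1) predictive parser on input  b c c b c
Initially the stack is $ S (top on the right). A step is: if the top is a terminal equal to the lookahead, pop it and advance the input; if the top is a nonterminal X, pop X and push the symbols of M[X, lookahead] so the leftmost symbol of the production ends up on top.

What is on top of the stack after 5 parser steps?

c

step 1: stack=$ S  input=b c c b c $  — expand S → F c F
step 2: stack=$ F c F  input=b c c b c $  — expand F → D b c
step 3: stack=$ F c c b D  input=b c c b c $  — expand D → epsilon
step 4: stack=$ F c c b  input=b c c b c $  — match b
step 5: stack=$ F c c  input=c c b c $  — match c
Stack after step 5: $ F c (top = c).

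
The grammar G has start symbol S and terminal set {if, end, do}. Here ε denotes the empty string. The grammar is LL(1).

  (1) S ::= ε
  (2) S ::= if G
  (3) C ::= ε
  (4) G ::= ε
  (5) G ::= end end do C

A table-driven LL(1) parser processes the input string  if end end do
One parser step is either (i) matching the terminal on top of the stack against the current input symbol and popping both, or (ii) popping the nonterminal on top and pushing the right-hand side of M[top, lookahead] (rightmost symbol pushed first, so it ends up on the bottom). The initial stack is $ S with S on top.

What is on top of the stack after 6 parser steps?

step 1: stack=$ S  input=if end end do $  — expand S ::= if G
step 2: stack=$ G if  input=if end end do $  — match if
step 3: stack=$ G  input=end end do $  — expand G ::= end end do C
step 4: stack=$ C do end end  input=end end do $  — match end
step 5: stack=$ C do end  input=end do $  — match end
step 6: stack=$ C do  input=do $  — match do
Stack after step 6: $ C (top = C).

C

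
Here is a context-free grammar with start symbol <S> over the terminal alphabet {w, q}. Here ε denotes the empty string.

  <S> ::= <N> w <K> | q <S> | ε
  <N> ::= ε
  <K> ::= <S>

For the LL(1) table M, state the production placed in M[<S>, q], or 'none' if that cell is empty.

FIRST(<N>) = {ε}
FIRST(<S>) = {ε, q, w}  (via <N> w <K>)
FIRST(<K>) = {ε, q, w}  (via <S>)
FOLLOW(<S>) includes $ since <S> is the start symbol.
FOLLOW(<S>): in <S>::=q <S>, the suffix after <S> is empty (adds nothing new); in <K>::=<S>, the suffix after <S> is empty, so FOLLOW(<S>) ⊇ FOLLOW(<K>) = {$}. Thus FOLLOW(<S>) = {$}.
FOLLOW(<K>): in <S>::=<N> w <K>, the suffix after <K> is empty, so FOLLOW(<K>) ⊇ FOLLOW(<S>) = {$}. Thus FOLLOW(<K>) = {$}.
For <S> ::= <N> w <K>: FIRST(<N> w <K>) = {w}, so it goes in M[<S>, t] for t ∈ {w}.
For <S> ::= q <S>: FIRST(q <S>) = {q}, so it goes in M[<S>, t] for t ∈ {q}.
For <S> ::= ε: FIRST(ε) = {ε}, so it goes in M[<S>, t] for t ∈ {}; since ε ∈ FIRST, also for every t ∈ FOLLOW(<S>) = {$}.

<S> ::= q <S>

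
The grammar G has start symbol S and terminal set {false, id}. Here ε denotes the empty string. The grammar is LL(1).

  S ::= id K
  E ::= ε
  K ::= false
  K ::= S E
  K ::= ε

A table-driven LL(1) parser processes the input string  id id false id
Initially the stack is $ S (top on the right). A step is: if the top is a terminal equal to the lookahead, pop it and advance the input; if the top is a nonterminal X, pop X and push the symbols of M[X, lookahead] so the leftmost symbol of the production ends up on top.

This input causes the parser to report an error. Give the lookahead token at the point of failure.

id

step 1: stack=$ S  input=id id false id $  — expand S ::= id K
step 2: stack=$ K id  input=id id false id $  — match id
step 3: stack=$ K  input=id false id $  — expand K ::= S E
step 4: stack=$ E S  input=id false id $  — expand S ::= id K
step 5: stack=$ E K id  input=id false id $  — match id
step 6: stack=$ E K  input=false id $  — expand K ::= false
step 7: stack=$ E false  input=false id $  — match false
step 8: stack=$ E  input=id $  — error: M[E, id] is empty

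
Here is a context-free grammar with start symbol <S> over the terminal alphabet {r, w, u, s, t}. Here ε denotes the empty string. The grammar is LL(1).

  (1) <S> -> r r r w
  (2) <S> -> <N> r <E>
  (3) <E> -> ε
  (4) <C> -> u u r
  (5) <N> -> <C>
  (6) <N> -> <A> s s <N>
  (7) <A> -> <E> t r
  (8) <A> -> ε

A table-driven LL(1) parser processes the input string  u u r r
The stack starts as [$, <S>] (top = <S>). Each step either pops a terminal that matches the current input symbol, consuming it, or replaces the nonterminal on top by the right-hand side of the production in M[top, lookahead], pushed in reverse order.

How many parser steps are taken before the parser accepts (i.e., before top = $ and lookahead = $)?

8

step 1: stack=$ <S>  input=u u r r $  — expand <S> -> <N> r <E>
step 2: stack=$ <E> r <N>  input=u u r r $  — expand <N> -> <C>
step 3: stack=$ <E> r <C>  input=u u r r $  — expand <C> -> u u r
step 4: stack=$ <E> r r u u  input=u u r r $  — match u
step 5: stack=$ <E> r r u  input=u r r $  — match u
step 6: stack=$ <E> r r  input=r r $  — match r
step 7: stack=$ <E> r  input=r $  — match r
step 8: stack=$ <E>  input=$  — expand <E> -> ε
Accept reached after 8 steps.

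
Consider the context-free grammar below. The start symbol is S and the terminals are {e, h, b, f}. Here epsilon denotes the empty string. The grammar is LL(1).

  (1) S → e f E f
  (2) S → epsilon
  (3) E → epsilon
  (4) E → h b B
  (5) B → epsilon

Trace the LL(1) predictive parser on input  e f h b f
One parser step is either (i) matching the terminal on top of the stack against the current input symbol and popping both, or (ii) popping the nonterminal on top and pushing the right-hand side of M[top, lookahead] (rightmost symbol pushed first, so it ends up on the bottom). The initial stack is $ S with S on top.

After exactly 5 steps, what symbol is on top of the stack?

b

     Stack      Input        Action
  1  $ S        e f h b f $  expand S → e f E f
  2  $ f E f e  e f h b f $  match e
  3  $ f E f    f h b f $    match f
  4  $ f E      h b f $      expand E → h b B
  5  $ f B b h  h b f $      match h
Stack after step 5: $ f B b (top = b).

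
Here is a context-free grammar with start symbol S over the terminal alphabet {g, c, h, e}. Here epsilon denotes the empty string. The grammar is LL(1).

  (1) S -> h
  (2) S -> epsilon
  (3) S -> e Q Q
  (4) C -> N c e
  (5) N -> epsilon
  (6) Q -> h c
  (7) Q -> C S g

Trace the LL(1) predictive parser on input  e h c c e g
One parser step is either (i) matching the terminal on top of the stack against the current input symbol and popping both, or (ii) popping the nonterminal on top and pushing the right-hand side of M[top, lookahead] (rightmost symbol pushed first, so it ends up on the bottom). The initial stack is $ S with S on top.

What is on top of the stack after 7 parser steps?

N

     Stack    Input          Action
  1  $ S      e h c c e g $  expand S -> e Q Q
  2  $ Q Q e  e h c c e g $  match e
  3  $ Q Q    h c c e g $    expand Q -> h c
  4  $ Q c h  h c c e g $    match h
  5  $ Q c    c c e g $      match c
  6  $ Q      c e g $        expand Q -> C S g
  7  $ g S C  c e g $        expand C -> N c e
Stack after step 7: $ g S e c N (top = N).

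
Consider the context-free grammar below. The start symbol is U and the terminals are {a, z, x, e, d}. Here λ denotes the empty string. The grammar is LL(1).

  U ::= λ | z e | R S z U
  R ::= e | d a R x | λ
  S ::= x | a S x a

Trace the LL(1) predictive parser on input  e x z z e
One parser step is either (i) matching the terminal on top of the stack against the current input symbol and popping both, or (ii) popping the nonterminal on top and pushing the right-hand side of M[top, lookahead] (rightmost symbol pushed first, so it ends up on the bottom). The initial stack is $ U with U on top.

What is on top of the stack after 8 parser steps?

e

step 1: stack=$ U  input=e x z z e $  — expand U ::= R S z U
step 2: stack=$ U z S R  input=e x z z e $  — expand R ::= e
step 3: stack=$ U z S e  input=e x z z e $  — match e
step 4: stack=$ U z S  input=x z z e $  — expand S ::= x
step 5: stack=$ U z x  input=x z z e $  — match x
step 6: stack=$ U z  input=z z e $  — match z
step 7: stack=$ U  input=z e $  — expand U ::= z e
step 8: stack=$ e z  input=z e $  — match z
Stack after step 8: $ e (top = e).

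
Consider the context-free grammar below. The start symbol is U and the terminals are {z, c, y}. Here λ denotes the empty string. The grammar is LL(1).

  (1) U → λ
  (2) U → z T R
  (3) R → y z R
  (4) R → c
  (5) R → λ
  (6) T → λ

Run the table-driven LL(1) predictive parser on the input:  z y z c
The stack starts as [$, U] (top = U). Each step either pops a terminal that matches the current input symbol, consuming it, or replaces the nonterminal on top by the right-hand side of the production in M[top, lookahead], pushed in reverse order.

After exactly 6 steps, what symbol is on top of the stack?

step 1: stack=$ U  input=z y z c $  — expand U → z T R
step 2: stack=$ R T z  input=z y z c $  — match z
step 3: stack=$ R T  input=y z c $  — expand T → λ
step 4: stack=$ R  input=y z c $  — expand R → y z R
step 5: stack=$ R z y  input=y z c $  — match y
step 6: stack=$ R z  input=z c $  — match z
Stack after step 6: $ R (top = R).

R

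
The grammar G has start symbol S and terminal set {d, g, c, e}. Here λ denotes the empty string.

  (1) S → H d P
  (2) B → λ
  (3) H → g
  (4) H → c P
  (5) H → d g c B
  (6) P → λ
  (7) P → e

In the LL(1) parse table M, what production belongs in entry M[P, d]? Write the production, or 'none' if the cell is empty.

FIRST(B): from B→λ we get {λ}. So FIRST(B) = {λ}.
FIRST(H): from H→g we get {g}; from H→c P we get {c}; from H→d g c B we get {d}. So FIRST(H) = {c, d, g}.
FIRST(P): from P→λ we get {λ}; from P→e we get {e}. So FIRST(P) = {λ, e}.
FIRST(S): from S→H d P we get {c, d, g}. So FIRST(S) = {c, d, g}.
FOLLOW(S) includes $ since S is the start symbol.
FOLLOW(S): S appears on no right-hand side. Thus FOLLOW(S) = {$}.
FOLLOW(H): in S→H d P, H is followed by d P with FIRST {d}. Thus FOLLOW(H) = {d}.
FOLLOW(P): in S→H d P, the suffix after P is empty, so FOLLOW(P) ⊇ FOLLOW(S) = {$}; in H→c P, the suffix after P is empty, so FOLLOW(P) ⊇ FOLLOW(H) = {d}. Thus FOLLOW(P) = {$, d}.
For P → λ: FIRST(λ) = {λ}, so it goes in M[P, t] for t ∈ {}; since λ ∈ FIRST, also for every t ∈ FOLLOW(P) = {$, d}.
For P → e: FIRST(e) = {e}, so it goes in M[P, t] for t ∈ {e}.

P → λ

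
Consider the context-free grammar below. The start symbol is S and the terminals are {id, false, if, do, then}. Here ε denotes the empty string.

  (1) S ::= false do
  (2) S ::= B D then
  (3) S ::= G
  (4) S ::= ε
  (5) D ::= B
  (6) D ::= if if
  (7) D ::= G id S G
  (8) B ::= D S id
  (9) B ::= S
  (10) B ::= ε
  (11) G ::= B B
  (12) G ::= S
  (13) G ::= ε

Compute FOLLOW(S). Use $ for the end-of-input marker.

FIRST(S): from S::=false do we get {false}; from S::=B D then we get {false, id, if, then}; from S::=G we get {ε, false, id, if, then}; from S::=ε we get {ε}. So FIRST(S) = {ε, false, id, if, then}.
FIRST(D): from D::=B we get {ε, false, id, if, then}; from D::=if if we get {if}; from D::=G id S G we get {false, id, if, then}. So FIRST(D) = {ε, false, id, if, then}.
FIRST(B): from B::=D S id we get {false, id, if, then}; from B::=S we get {ε, false, id, if, then}; from B::=ε we get {ε}. So FIRST(B) = {ε, false, id, if, then}.
FIRST(G): from G::=B B we get {ε, false, id, if, then}; from G::=S we get {ε, false, id, if, then}; from G::=ε we get {ε}. So FIRST(G) = {ε, false, id, if, then}.
FOLLOW(S) includes $ since S is the start symbol.
FOLLOW(D): in S::=B D then, D is followed by then with FIRST {then}; in B::=D S id, D is followed by S id with FIRST {false, id, if, then}. Thus FOLLOW(D) = {false, id, if, then}.
FOLLOW(S): in D::=G id S G, S is followed by G with FIRST {ε, false, id, if, then}; in D::=G id S G, the suffix after S is nullable, so FOLLOW(S) ⊇ FOLLOW(D) = {false, id, if, then}; in B::=D S id, S is followed by id with FIRST {id}; in B::=S, the suffix after S is empty, so FOLLOW(S) ⊇ FOLLOW(B) = {$, false, id, if, then}; in G::=S, the suffix after S is empty, so FOLLOW(S) ⊇ FOLLOW(G) = {$, false, id, if, then}. Thus FOLLOW(S) = {$, false, id, if, then}.
FOLLOW(G): in S::=G, the suffix after G is empty, so FOLLOW(G) ⊇ FOLLOW(S) = {$, false, id, if, then}; in D::=G id S G (occurrence 1), G is followed by id S G with FIRST {id}; in D::=G id S G (occurrence 2), the suffix after G is empty, so FOLLOW(G) ⊇ FOLLOW(D) = {false, id, if, then}. Thus FOLLOW(G) = {$, false, id, if, then}.
FOLLOW(B): in S::=B D then, B is followed by D then with FIRST {false, id, if, then}; in D::=B, the suffix after B is empty, so FOLLOW(B) ⊇ FOLLOW(D) = {false, id, if, then}; in G::=B B (occurrence 1), B is followed by B with FIRST {ε, false, id, if, then}; in G::=B B (occurrence 1), the suffix after B is nullable, so FOLLOW(B) ⊇ FOLLOW(G) = {$, false, id, if, then}; in G::=B B (occurrence 2), the suffix after B is empty, so FOLLOW(B) ⊇ FOLLOW(G) = {$, false, id, if, then}. Thus FOLLOW(B) = {$, false, id, if, then}.

{$, false, id, if, then}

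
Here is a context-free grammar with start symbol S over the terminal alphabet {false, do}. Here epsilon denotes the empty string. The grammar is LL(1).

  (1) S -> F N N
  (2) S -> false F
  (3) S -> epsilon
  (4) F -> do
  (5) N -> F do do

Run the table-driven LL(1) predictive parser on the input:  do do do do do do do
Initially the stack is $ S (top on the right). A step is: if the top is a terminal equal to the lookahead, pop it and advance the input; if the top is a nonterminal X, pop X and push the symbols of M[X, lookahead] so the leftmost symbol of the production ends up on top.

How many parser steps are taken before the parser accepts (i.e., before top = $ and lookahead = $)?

13

step 1: stack=$ S  input=do do do do do do do $  — expand S -> F N N
step 2: stack=$ N N F  input=do do do do do do do $  — expand F -> do
step 3: stack=$ N N do  input=do do do do do do do $  — match do
step 4: stack=$ N N  input=do do do do do do $  — expand N -> F do do
step 5: stack=$ N do do F  input=do do do do do do $  — expand F -> do
step 6: stack=$ N do do do  input=do do do do do do $  — match do
step 7: stack=$ N do do  input=do do do do do $  — match do
step 8: stack=$ N do  input=do do do do $  — match do
step 9: stack=$ N  input=do do do $  — expand N -> F do do
step 10: stack=$ do do F  input=do do do $  — expand F -> do
step 11: stack=$ do do do  input=do do do $  — match do
step 12: stack=$ do do  input=do do $  — match do
step 13: stack=$ do  input=do $  — match do
Accept reached after 13 steps.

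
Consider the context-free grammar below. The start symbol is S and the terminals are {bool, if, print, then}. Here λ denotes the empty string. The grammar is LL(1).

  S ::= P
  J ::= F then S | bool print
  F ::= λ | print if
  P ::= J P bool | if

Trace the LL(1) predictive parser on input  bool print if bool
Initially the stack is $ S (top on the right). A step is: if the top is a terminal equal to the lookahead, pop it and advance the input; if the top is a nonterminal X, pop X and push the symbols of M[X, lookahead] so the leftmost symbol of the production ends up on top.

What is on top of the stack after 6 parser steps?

if

step 1: stack=$ S  input=bool print if bool $  — expand S ::= P
step 2: stack=$ P  input=bool print if bool $  — expand P ::= J P bool
step 3: stack=$ bool P J  input=bool print if bool $  — expand J ::= bool print
step 4: stack=$ bool P print bool  input=bool print if bool $  — match bool
step 5: stack=$ bool P print  input=print if bool $  — match print
step 6: stack=$ bool P  input=if bool $  — expand P ::= if
Stack after step 6: $ bool if (top = if).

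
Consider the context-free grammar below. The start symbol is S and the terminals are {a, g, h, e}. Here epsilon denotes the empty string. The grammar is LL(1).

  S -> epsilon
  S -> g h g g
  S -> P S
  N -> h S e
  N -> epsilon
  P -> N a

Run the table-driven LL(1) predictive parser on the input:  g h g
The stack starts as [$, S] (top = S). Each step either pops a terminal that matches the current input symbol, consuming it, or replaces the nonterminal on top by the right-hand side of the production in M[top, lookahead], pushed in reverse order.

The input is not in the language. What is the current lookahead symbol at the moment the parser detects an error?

     Stack      Input    Action
  1  $ S        g h g $  expand S -> g h g g
  2  $ g g h g  g h g $  match g
  3  $ g g h    h g $    match h
  4  $ g g      g $      match g
  5  $ g        $        error: top is terminal g but lookahead is $

$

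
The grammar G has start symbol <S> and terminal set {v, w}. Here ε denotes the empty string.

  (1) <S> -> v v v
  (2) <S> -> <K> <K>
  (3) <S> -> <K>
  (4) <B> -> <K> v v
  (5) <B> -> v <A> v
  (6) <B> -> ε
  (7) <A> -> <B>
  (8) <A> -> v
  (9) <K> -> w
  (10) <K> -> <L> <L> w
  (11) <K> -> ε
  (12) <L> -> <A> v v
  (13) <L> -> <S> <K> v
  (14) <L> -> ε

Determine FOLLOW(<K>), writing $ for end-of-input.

{$, v, w}

FIRST(<S>) = {ε, v, w}  (via <K> <K>, <K>)
FIRST(<B>) = {ε, v, w}  (via <K> v v)
FIRST(<A>) = {ε, v, w}  (via <B>)
FIRST(<K>) = {ε, v, w}  (via <L> <L> w)
FIRST(<L>) = {ε, v, w}  (via <A> v v, <S> <K> v)
FOLLOW(<S>) includes $ since <S> is the start symbol.
FOLLOW(<S>): in <L>-><S> <K> v, <S> is followed by <K> v with FIRST {v, w}. Thus FOLLOW(<S>) = {$, v, w}.
FOLLOW(<A>): in <B>->v <A> v, <A> is followed by v with FIRST {v}; in <L>-><A> v v, <A> is followed by v v with FIRST {v}. Thus FOLLOW(<A>) = {v}.
FOLLOW(<B>): in <A>-><B>, the suffix after <B> is empty, so FOLLOW(<B>) ⊇ FOLLOW(<A>) = {v}. Thus FOLLOW(<B>) = {v}.
FOLLOW(<K>): in <S>-><K> <K> (occurrence 1), <K> is followed by <K> with FIRST {ε, v, w}; in <S>-><K> <K> (occurrence 1), the suffix after <K> is nullable, so FOLLOW(<K>) ⊇ FOLLOW(<S>) = {$, v, w}; in <S>-><K> <K> (occurrence 2), the suffix after <K> is empty, so FOLLOW(<K>) ⊇ FOLLOW(<S>) = {$, v, w}; in <S>-><K>, the suffix after <K> is empty, so FOLLOW(<K>) ⊇ FOLLOW(<S>) = {$, v, w}; in <B>-><K> v v, <K> is followed by v v with FIRST {v}; in <L>-><S> <K> v, <K> is followed by v with FIRST {v}. Thus FOLLOW(<K>) = {$, v, w}.
FOLLOW(<L>): in <K>-><L> <L> w (occurrence 1), <L> is followed by <L> w with FIRST {v, w}; in <K>-><L> <L> w (occurrence 2), <L> is followed by w with FIRST {w}. Thus FOLLOW(<L>) = {v, w}.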